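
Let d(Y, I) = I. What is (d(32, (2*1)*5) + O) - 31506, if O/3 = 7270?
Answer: -9686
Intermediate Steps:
O = 21810 (O = 3*7270 = 21810)
(d(32, (2*1)*5) + O) - 31506 = ((2*1)*5 + 21810) - 31506 = (2*5 + 21810) - 31506 = (10 + 21810) - 31506 = 21820 - 31506 = -9686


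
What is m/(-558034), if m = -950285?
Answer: 950285/558034 ≈ 1.7029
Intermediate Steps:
m/(-558034) = -950285/(-558034) = -950285*(-1/558034) = 950285/558034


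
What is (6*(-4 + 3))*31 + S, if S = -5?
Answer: -191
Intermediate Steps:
(6*(-4 + 3))*31 + S = (6*(-4 + 3))*31 - 5 = (6*(-1))*31 - 5 = -6*31 - 5 = -186 - 5 = -191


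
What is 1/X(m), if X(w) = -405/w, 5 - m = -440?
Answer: -89/81 ≈ -1.0988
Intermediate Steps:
m = 445 (m = 5 - 1*(-440) = 5 + 440 = 445)
1/X(m) = 1/(-405/445) = 1/(-405*1/445) = 1/(-81/89) = -89/81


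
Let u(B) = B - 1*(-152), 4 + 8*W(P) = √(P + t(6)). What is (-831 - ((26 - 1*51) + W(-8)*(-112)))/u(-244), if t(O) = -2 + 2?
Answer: 431/46 - 7*I*√2/23 ≈ 9.3696 - 0.43041*I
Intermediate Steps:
t(O) = 0
W(P) = -½ + √P/8 (W(P) = -½ + √(P + 0)/8 = -½ + √P/8)
u(B) = 152 + B (u(B) = B + 152 = 152 + B)
(-831 - ((26 - 1*51) + W(-8)*(-112)))/u(-244) = (-831 - ((26 - 1*51) + (-½ + √(-8)/8)*(-112)))/(152 - 244) = (-831 - ((26 - 51) + (-½ + (2*I*√2)/8)*(-112)))/(-92) = (-831 - (-25 + (-½ + I*√2/4)*(-112)))*(-1/92) = (-831 - (-25 + (56 - 28*I*√2)))*(-1/92) = (-831 - (31 - 28*I*√2))*(-1/92) = (-831 + (-31 + 28*I*√2))*(-1/92) = (-862 + 28*I*√2)*(-1/92) = 431/46 - 7*I*√2/23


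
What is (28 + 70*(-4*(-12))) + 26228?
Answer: 29616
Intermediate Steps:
(28 + 70*(-4*(-12))) + 26228 = (28 + 70*48) + 26228 = (28 + 3360) + 26228 = 3388 + 26228 = 29616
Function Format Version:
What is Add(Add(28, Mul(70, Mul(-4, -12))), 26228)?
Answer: 29616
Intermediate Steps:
Add(Add(28, Mul(70, Mul(-4, -12))), 26228) = Add(Add(28, Mul(70, 48)), 26228) = Add(Add(28, 3360), 26228) = Add(3388, 26228) = 29616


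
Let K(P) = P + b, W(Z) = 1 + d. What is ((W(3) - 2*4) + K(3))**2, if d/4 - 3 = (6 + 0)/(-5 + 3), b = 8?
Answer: 16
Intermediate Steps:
d = 0 (d = 12 + 4*((6 + 0)/(-5 + 3)) = 12 + 4*(6/(-2)) = 12 + 4*(6*(-1/2)) = 12 + 4*(-3) = 12 - 12 = 0)
W(Z) = 1 (W(Z) = 1 + 0 = 1)
K(P) = 8 + P (K(P) = P + 8 = 8 + P)
((W(3) - 2*4) + K(3))**2 = ((1 - 2*4) + (8 + 3))**2 = ((1 - 8) + 11)**2 = (-7 + 11)**2 = 4**2 = 16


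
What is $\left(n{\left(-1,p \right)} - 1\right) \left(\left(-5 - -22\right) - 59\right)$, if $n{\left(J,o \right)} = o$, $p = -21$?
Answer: $924$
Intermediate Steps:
$\left(n{\left(-1,p \right)} - 1\right) \left(\left(-5 - -22\right) - 59\right) = \left(-21 - 1\right) \left(\left(-5 - -22\right) - 59\right) = - 22 \left(\left(-5 + 22\right) - 59\right) = - 22 \left(17 - 59\right) = \left(-22\right) \left(-42\right) = 924$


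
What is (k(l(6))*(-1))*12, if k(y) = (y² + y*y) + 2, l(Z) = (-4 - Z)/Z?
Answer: -272/3 ≈ -90.667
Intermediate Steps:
l(Z) = (-4 - Z)/Z
k(y) = 2 + 2*y² (k(y) = (y² + y²) + 2 = 2*y² + 2 = 2 + 2*y²)
(k(l(6))*(-1))*12 = ((2 + 2*((-4 - 1*6)/6)²)*(-1))*12 = ((2 + 2*((-4 - 6)/6)²)*(-1))*12 = ((2 + 2*((⅙)*(-10))²)*(-1))*12 = ((2 + 2*(-5/3)²)*(-1))*12 = ((2 + 2*(25/9))*(-1))*12 = ((2 + 50/9)*(-1))*12 = ((68/9)*(-1))*12 = -68/9*12 = -272/3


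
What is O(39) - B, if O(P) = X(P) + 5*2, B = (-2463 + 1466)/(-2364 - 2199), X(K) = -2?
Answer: 35507/4563 ≈ 7.7815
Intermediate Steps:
B = 997/4563 (B = -997/(-4563) = -997*(-1/4563) = 997/4563 ≈ 0.21850)
O(P) = 8 (O(P) = -2 + 5*2 = -2 + 10 = 8)
O(39) - B = 8 - 1*997/4563 = 8 - 997/4563 = 35507/4563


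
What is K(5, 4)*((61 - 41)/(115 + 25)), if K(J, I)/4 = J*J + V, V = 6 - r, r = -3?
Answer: 136/7 ≈ 19.429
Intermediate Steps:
V = 9 (V = 6 - 1*(-3) = 6 + 3 = 9)
K(J, I) = 36 + 4*J² (K(J, I) = 4*(J*J + 9) = 4*(J² + 9) = 4*(9 + J²) = 36 + 4*J²)
K(5, 4)*((61 - 41)/(115 + 25)) = (36 + 4*5²)*((61 - 41)/(115 + 25)) = (36 + 4*25)*(20/140) = (36 + 100)*(20*(1/140)) = 136*(⅐) = 136/7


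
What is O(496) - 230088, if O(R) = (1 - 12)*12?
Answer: -230220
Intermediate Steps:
O(R) = -132 (O(R) = -11*12 = -132)
O(496) - 230088 = -132 - 230088 = -230220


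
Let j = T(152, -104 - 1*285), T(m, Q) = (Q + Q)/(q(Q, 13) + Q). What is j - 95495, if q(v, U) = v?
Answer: -95494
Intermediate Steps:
T(m, Q) = 1 (T(m, Q) = (Q + Q)/(Q + Q) = (2*Q)/((2*Q)) = (2*Q)*(1/(2*Q)) = 1)
j = 1
j - 95495 = 1 - 95495 = -95494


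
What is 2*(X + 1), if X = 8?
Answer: 18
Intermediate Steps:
2*(X + 1) = 2*(8 + 1) = 2*9 = 18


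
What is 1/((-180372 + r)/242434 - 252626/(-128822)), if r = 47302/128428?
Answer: 1002728347040036/1220364509923861 ≈ 0.82166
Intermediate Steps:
r = 23651/64214 (r = 47302*(1/128428) = 23651/64214 ≈ 0.36832)
1/((-180372 + r)/242434 - 252626/(-128822)) = 1/((-180372 + 23651/64214)/242434 - 252626/(-128822)) = 1/(-11582383957/64214*1/242434 - 252626*(-1/128822)) = 1/(-11582383957/15567656876 + 126313/64411) = 1/(1220364509923861/1002728347040036) = 1002728347040036/1220364509923861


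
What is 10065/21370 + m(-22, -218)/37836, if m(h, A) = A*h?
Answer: 24165493/40427766 ≈ 0.59774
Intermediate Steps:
10065/21370 + m(-22, -218)/37836 = 10065/21370 - 218*(-22)/37836 = 10065*(1/21370) + 4796*(1/37836) = 2013/4274 + 1199/9459 = 24165493/40427766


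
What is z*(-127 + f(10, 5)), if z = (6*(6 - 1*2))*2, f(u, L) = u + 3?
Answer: -5472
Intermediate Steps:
f(u, L) = 3 + u
z = 48 (z = (6*(6 - 2))*2 = (6*4)*2 = 24*2 = 48)
z*(-127 + f(10, 5)) = 48*(-127 + (3 + 10)) = 48*(-127 + 13) = 48*(-114) = -5472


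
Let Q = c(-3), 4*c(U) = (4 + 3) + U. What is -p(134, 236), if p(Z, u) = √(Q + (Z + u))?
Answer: -√371 ≈ -19.261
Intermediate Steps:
c(U) = 7/4 + U/4 (c(U) = ((4 + 3) + U)/4 = (7 + U)/4 = 7/4 + U/4)
Q = 1 (Q = 7/4 + (¼)*(-3) = 7/4 - ¾ = 1)
p(Z, u) = √(1 + Z + u) (p(Z, u) = √(1 + (Z + u)) = √(1 + Z + u))
-p(134, 236) = -√(1 + 134 + 236) = -√371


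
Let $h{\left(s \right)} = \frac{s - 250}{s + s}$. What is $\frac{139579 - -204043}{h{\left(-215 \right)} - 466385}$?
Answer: $- \frac{29551492}{40109017} \approx -0.73678$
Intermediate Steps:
$h{\left(s \right)} = \frac{-250 + s}{2 s}$
$\frac{139579 - -204043}{h{\left(-215 \right)} - 466385} = \frac{139579 - -204043}{\frac{-250 - 215}{2 \left(-215\right)} - 466385} = \frac{139579 + 204043}{\frac{1}{2} \left(- \frac{1}{215}\right) \left(-465\right) - 466385} = \frac{343622}{\frac{93}{86} - 466385} = \frac{343622}{- \frac{40109017}{86}} = 343622 \left(- \frac{86}{40109017}\right) = - \frac{29551492}{40109017}$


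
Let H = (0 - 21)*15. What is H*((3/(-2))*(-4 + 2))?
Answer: -945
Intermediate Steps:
H = -315 (H = -21*15 = -315)
H*((3/(-2))*(-4 + 2)) = -315*3/(-2)*(-4 + 2) = -315*3*(-½)*(-2) = -(-945)*(-2)/2 = -315*3 = -945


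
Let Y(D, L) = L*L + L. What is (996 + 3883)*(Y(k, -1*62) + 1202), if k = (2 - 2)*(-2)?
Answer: 24316936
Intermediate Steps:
k = 0 (k = 0*(-2) = 0)
Y(D, L) = L + L**2 (Y(D, L) = L**2 + L = L + L**2)
(996 + 3883)*(Y(k, -1*62) + 1202) = (996 + 3883)*((-1*62)*(1 - 1*62) + 1202) = 4879*(-62*(1 - 62) + 1202) = 4879*(-62*(-61) + 1202) = 4879*(3782 + 1202) = 4879*4984 = 24316936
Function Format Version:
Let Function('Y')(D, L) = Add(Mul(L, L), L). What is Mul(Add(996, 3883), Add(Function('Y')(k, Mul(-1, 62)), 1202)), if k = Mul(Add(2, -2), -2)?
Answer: 24316936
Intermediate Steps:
k = 0 (k = Mul(0, -2) = 0)
Function('Y')(D, L) = Add(L, Pow(L, 2)) (Function('Y')(D, L) = Add(Pow(L, 2), L) = Add(L, Pow(L, 2)))
Mul(Add(996, 3883), Add(Function('Y')(k, Mul(-1, 62)), 1202)) = Mul(Add(996, 3883), Add(Mul(Mul(-1, 62), Add(1, Mul(-1, 62))), 1202)) = Mul(4879, Add(Mul(-62, Add(1, -62)), 1202)) = Mul(4879, Add(Mul(-62, -61), 1202)) = Mul(4879, Add(3782, 1202)) = Mul(4879, 4984) = 24316936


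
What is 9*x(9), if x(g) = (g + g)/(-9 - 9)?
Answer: -9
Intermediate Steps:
x(g) = -g/9 (x(g) = (2*g)/(-18) = (2*g)*(-1/18) = -g/9)
9*x(9) = 9*(-⅑*9) = 9*(-1) = -9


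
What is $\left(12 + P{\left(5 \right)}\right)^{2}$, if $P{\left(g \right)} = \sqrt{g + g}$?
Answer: $\left(12 + \sqrt{10}\right)^{2} \approx 229.89$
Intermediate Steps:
$P{\left(g \right)} = \sqrt{2} \sqrt{g}$ ($P{\left(g \right)} = \sqrt{2 g} = \sqrt{2} \sqrt{g}$)
$\left(12 + P{\left(5 \right)}\right)^{2} = \left(12 + \sqrt{2} \sqrt{5}\right)^{2} = \left(12 + \sqrt{10}\right)^{2}$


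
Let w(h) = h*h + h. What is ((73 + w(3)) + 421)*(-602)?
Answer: -304612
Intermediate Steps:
w(h) = h + h² (w(h) = h² + h = h + h²)
((73 + w(3)) + 421)*(-602) = ((73 + 3*(1 + 3)) + 421)*(-602) = ((73 + 3*4) + 421)*(-602) = ((73 + 12) + 421)*(-602) = (85 + 421)*(-602) = 506*(-602) = -304612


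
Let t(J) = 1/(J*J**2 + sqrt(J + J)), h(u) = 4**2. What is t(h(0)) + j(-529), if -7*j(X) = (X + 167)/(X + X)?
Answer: -94421963/1941434761 - sqrt(2)/4194296 ≈ -0.048635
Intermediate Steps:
h(u) = 16
j(X) = -(167 + X)/(14*X) (j(X) = -(X + 167)/(7*(X + X)) = -(167 + X)/(7*(2*X)) = -(167 + X)*1/(2*X)/7 = -(167 + X)/(14*X))
t(J) = 1/(J**3 + sqrt(2)*sqrt(J)) (t(J) = 1/(J**3 + sqrt(2*J)) = 1/(J**3 + sqrt(2)*sqrt(J)))
t(h(0)) + j(-529) = 1/(16**3 + sqrt(2)*sqrt(16)) + (1/14)*(-167 - 1*(-529))/(-529) = 1/(4096 + sqrt(2)*4) + (1/14)*(-1/529)*(-167 + 529) = 1/(4096 + 4*sqrt(2)) + (1/14)*(-1/529)*362 = 1/(4096 + 4*sqrt(2)) - 181/3703 = -181/3703 + 1/(4096 + 4*sqrt(2))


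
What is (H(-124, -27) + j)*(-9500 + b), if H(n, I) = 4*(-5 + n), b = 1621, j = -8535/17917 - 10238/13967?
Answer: 1019778654170285/250246739 ≈ 4.0751e+6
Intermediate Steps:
j = -302642591/250246739 (j = -8535*1/17917 - 10238*1/13967 = -8535/17917 - 10238/13967 = -302642591/250246739 ≈ -1.2094)
H(n, I) = -20 + 4*n
(H(-124, -27) + j)*(-9500 + b) = ((-20 + 4*(-124)) - 302642591/250246739)*(-9500 + 1621) = ((-20 - 496) - 302642591/250246739)*(-7879) = (-516 - 302642591/250246739)*(-7879) = -129429959915/250246739*(-7879) = 1019778654170285/250246739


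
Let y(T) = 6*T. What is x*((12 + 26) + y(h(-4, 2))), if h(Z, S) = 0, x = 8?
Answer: 304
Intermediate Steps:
x*((12 + 26) + y(h(-4, 2))) = 8*((12 + 26) + 6*0) = 8*(38 + 0) = 8*38 = 304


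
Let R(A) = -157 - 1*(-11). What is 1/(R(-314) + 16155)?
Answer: 1/16009 ≈ 6.2465e-5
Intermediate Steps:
R(A) = -146 (R(A) = -157 + 11 = -146)
1/(R(-314) + 16155) = 1/(-146 + 16155) = 1/16009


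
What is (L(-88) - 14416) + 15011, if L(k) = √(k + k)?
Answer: 595 + 4*I*√11 ≈ 595.0 + 13.266*I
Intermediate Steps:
L(k) = √2*√k (L(k) = √(2*k) = √2*√k)
(L(-88) - 14416) + 15011 = (√2*√(-88) - 14416) + 15011 = (√2*(2*I*√22) - 14416) + 15011 = (4*I*√11 - 14416) + 15011 = (-14416 + 4*I*√11) + 15011 = 595 + 4*I*√11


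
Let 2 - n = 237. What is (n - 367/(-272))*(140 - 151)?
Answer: 699083/272 ≈ 2570.2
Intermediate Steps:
n = -235 (n = 2 - 1*237 = 2 - 237 = -235)
(n - 367/(-272))*(140 - 151) = (-235 - 367/(-272))*(140 - 151) = (-235 - 367*(-1/272))*(-11) = (-235 + 367/272)*(-11) = -63553/272*(-11) = 699083/272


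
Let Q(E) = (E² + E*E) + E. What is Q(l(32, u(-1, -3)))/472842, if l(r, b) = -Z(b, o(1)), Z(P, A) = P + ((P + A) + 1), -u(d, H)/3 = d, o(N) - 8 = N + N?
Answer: 187/157614 ≈ 0.0011864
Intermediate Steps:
o(N) = 8 + 2*N (o(N) = 8 + (N + N) = 8 + 2*N)
u(d, H) = -3*d
Z(P, A) = 1 + A + 2*P (Z(P, A) = P + ((A + P) + 1) = P + (1 + A + P) = 1 + A + 2*P)
l(r, b) = -11 - 2*b (l(r, b) = -(1 + (8 + 2*1) + 2*b) = -(1 + (8 + 2) + 2*b) = -(1 + 10 + 2*b) = -(11 + 2*b) = -11 - 2*b)
Q(E) = E + 2*E² (Q(E) = (E² + E²) + E = 2*E² + E = E + 2*E²)
Q(l(32, u(-1, -3)))/472842 = ((-11 - (-6)*(-1))*(1 + 2*(-11 - (-6)*(-1))))/472842 = ((-11 - 2*3)*(1 + 2*(-11 - 2*3)))*(1/472842) = ((-11 - 6)*(1 + 2*(-11 - 6)))*(1/472842) = -17*(1 + 2*(-17))*(1/472842) = -17*(1 - 34)*(1/472842) = -17*(-33)*(1/472842) = 561*(1/472842) = 187/157614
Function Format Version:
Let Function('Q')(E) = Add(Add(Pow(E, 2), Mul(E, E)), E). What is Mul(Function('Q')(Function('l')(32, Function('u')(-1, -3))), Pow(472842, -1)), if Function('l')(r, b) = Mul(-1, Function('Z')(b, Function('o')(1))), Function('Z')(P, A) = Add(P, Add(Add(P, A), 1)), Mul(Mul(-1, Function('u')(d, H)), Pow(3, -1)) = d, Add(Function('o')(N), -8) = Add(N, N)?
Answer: Rational(187, 157614) ≈ 0.0011864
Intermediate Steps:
Function('o')(N) = Add(8, Mul(2, N)) (Function('o')(N) = Add(8, Add(N, N)) = Add(8, Mul(2, N)))
Function('u')(d, H) = Mul(-3, d)
Function('Z')(P, A) = Add(1, A, Mul(2, P)) (Function('Z')(P, A) = Add(P, Add(Add(A, P), 1)) = Add(P, Add(1, A, P)) = Add(1, A, Mul(2, P)))
Function('l')(r, b) = Add(-11, Mul(-2, b)) (Function('l')(r, b) = Mul(-1, Add(1, Add(8, Mul(2, 1)), Mul(2, b))) = Mul(-1, Add(1, Add(8, 2), Mul(2, b))) = Mul(-1, Add(1, 10, Mul(2, b))) = Mul(-1, Add(11, Mul(2, b))) = Add(-11, Mul(-2, b)))
Function('Q')(E) = Add(E, Mul(2, Pow(E, 2))) (Function('Q')(E) = Add(Add(Pow(E, 2), Pow(E, 2)), E) = Add(Mul(2, Pow(E, 2)), E) = Add(E, Mul(2, Pow(E, 2))))
Mul(Function('Q')(Function('l')(32, Function('u')(-1, -3))), Pow(472842, -1)) = Mul(Mul(Add(-11, Mul(-2, Mul(-3, -1))), Add(1, Mul(2, Add(-11, Mul(-2, Mul(-3, -1)))))), Pow(472842, -1)) = Mul(Mul(Add(-11, Mul(-2, 3)), Add(1, Mul(2, Add(-11, Mul(-2, 3))))), Rational(1, 472842)) = Mul(Mul(Add(-11, -6), Add(1, Mul(2, Add(-11, -6)))), Rational(1, 472842)) = Mul(Mul(-17, Add(1, Mul(2, -17))), Rational(1, 472842)) = Mul(Mul(-17, Add(1, -34)), Rational(1, 472842)) = Mul(Mul(-17, -33), Rational(1, 472842)) = Mul(561, Rational(1, 472842)) = Rational(187, 157614)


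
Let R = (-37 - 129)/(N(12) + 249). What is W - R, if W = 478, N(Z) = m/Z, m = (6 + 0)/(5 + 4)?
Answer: 2145862/4483 ≈ 478.67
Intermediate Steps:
m = ⅔ (m = 6/9 = 6*(⅑) = ⅔ ≈ 0.66667)
N(Z) = 2/(3*Z)
R = -2988/4483 (R = (-37 - 129)/((⅔)/12 + 249) = -166/((⅔)*(1/12) + 249) = -166/(1/18 + 249) = -166/4483/18 = -166*18/4483 = -2988/4483 ≈ -0.66652)
W - R = 478 - 1*(-2988/4483) = 478 + 2988/4483 = 2145862/4483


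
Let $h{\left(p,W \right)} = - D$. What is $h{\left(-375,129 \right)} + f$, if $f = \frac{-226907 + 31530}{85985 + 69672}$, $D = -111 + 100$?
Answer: $\frac{1516850}{155657} \approx 9.7448$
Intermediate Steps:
$D = -11$
$h{\left(p,W \right)} = 11$ ($h{\left(p,W \right)} = \left(-1\right) \left(-11\right) = 11$)
$f = - \frac{195377}{155657} \approx -1.2552$
$h{\left(-375,129 \right)} + f = 11 - \frac{195377}{155657} = \frac{1516850}{155657}$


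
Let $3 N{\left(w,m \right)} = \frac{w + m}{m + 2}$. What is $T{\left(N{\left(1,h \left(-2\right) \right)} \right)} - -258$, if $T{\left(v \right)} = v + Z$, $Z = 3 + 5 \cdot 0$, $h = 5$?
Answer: $\frac{2091}{8} \approx 261.38$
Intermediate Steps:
$Z = 3$ ($Z = 3 + 0 = 3$)
$N{\left(w,m \right)} = \frac{m + w}{3 \left(2 + m\right)}$ ($N{\left(w,m \right)} = \frac{\left(w + m\right) \frac{1}{m + 2}}{3} = \frac{\left(m + w\right) \frac{1}{2 + m}}{3} = \frac{\frac{1}{2 + m} \left(m + w\right)}{3} = \frac{m + w}{3 \left(2 + m\right)}$)
$T{\left(v \right)} = 3 + v$ ($T{\left(v \right)} = v + 3 = 3 + v$)
$T{\left(N{\left(1,h \left(-2\right) \right)} \right)} - -258 = \left(3 + \frac{5 \left(-2\right) + 1}{3 \left(2 + 5 \left(-2\right)\right)}\right) - -258 = \left(3 + \frac{-10 + 1}{3 \left(2 - 10\right)}\right) + 258 = \left(3 + \frac{1}{3} \frac{1}{-8} \left(-9\right)\right) + 258 = \left(3 + \frac{1}{3} \left(- \frac{1}{8}\right) \left(-9\right)\right) + 258 = \left(3 + \frac{3}{8}\right) + 258 = \frac{27}{8} + 258 = \frac{2091}{8}$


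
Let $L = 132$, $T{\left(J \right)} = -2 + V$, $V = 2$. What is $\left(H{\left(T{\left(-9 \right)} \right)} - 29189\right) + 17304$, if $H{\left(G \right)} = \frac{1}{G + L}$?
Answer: $- \frac{1568819}{132} \approx -11885.0$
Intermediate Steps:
$T{\left(J \right)} = 0$ ($T{\left(J \right)} = -2 + 2 = 0$)
$H{\left(G \right)} = \frac{1}{132 + G}$ ($H{\left(G \right)} = \frac{1}{G + 132} = \frac{1}{132 + G}$)
$\left(H{\left(T{\left(-9 \right)} \right)} - 29189\right) + 17304 = \left(\frac{1}{132 + 0} - 29189\right) + 17304 = \left(\frac{1}{132} - 29189\right) + 17304 = - \frac{3852947}{132} + 17304 = - \frac{1568819}{132}$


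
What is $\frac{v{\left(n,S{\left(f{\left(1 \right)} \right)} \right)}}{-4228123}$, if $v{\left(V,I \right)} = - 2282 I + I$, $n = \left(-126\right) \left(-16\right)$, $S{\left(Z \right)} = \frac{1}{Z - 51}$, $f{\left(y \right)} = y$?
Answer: $- \frac{2281}{211406150} \approx -1.079 \cdot 10^{-5}$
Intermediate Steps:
$S{\left(Z \right)} = \frac{1}{-51 + Z}$
$n = 2016$
$v{\left(V,I \right)} = - 2281 I$
$\frac{v{\left(n,S{\left(f{\left(1 \right)} \right)} \right)}}{-4228123} = \frac{\left(-2281\right) \frac{1}{-51 + 1}}{-4228123} = - \frac{2281}{-50} \left(- \frac{1}{4228123}\right) = \left(-2281\right) \left(- \frac{1}{50}\right) \left(- \frac{1}{4228123}\right) = \frac{2281}{50} \left(- \frac{1}{4228123}\right) = - \frac{2281}{211406150}$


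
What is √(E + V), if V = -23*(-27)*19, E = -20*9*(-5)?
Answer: 3*√1411 ≈ 112.69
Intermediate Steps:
E = 900 (E = -180*(-5) = 900)
V = 11799 (V = 621*19 = 11799)
√(E + V) = √(900 + 11799) = √12699 = 3*√1411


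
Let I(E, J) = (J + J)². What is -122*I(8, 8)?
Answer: -31232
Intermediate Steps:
I(E, J) = 4*J² (I(E, J) = (2*J)² = 4*J²)
-122*I(8, 8) = -488*8² = -488*64 = -122*256 = -31232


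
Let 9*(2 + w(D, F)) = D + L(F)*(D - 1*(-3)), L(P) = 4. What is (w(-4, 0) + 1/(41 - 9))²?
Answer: 677329/82944 ≈ 8.1661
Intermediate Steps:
w(D, F) = -⅔ + 5*D/9 (w(D, F) = -2 + (D + 4*(D - 1*(-3)))/9 = -2 + (D + 4*(D + 3))/9 = -2 + (D + 4*(3 + D))/9 = -2 + (D + (12 + 4*D))/9 = -2 + (12 + 5*D)/9 = -2 + (4/3 + 5*D/9) = -⅔ + 5*D/9)
(w(-4, 0) + 1/(41 - 9))² = ((-⅔ + (5/9)*(-4)) + 1/(41 - 9))² = ((-⅔ - 20/9) + 1/32)² = (-26/9 + 1/32)² = (-823/288)² = 677329/82944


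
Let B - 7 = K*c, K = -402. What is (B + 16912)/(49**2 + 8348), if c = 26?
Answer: 6467/10749 ≈ 0.60164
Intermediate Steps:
B = -10445 (B = 7 - 402*26 = 7 - 10452 = -10445)
(B + 16912)/(49**2 + 8348) = (-10445 + 16912)/(49**2 + 8348) = 6467/(2401 + 8348) = 6467/10749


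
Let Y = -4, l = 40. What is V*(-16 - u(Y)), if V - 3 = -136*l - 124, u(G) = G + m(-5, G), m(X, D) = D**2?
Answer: 155708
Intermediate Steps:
u(G) = G + G**2
V = -5561 (V = 3 + (-136*40 - 124) = 3 + (-5440 - 124) = 3 - 5564 = -5561)
V*(-16 - u(Y)) = -5561*(-16 - (-4)*(1 - 4)) = -5561*(-16 - (-4)*(-3)) = -5561*(-16 - 1*12) = -5561*(-16 - 12) = -5561*(-28) = 155708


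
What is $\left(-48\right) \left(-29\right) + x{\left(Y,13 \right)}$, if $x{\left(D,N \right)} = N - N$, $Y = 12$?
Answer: $1392$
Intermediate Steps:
$x{\left(D,N \right)} = 0$
$\left(-48\right) \left(-29\right) + x{\left(Y,13 \right)} = \left(-48\right) \left(-29\right) + 0 = 1392 + 0 = 1392$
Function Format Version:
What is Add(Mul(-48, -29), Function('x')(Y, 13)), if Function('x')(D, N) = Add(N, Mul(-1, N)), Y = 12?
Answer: 1392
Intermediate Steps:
Function('x')(D, N) = 0
Add(Mul(-48, -29), Function('x')(Y, 13)) = Add(Mul(-48, -29), 0) = Add(1392, 0) = 1392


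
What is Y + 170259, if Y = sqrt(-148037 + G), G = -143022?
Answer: 170259 + I*sqrt(291059) ≈ 1.7026e+5 + 539.5*I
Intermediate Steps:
Y = I*sqrt(291059) (Y = sqrt(-148037 - 143022) = sqrt(-291059) = I*sqrt(291059) ≈ 539.5*I)
Y + 170259 = I*sqrt(291059) + 170259 = 170259 + I*sqrt(291059)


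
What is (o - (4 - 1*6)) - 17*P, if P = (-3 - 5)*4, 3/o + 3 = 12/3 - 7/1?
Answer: 1091/2 ≈ 545.50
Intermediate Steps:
o = -1/2 (o = 3/(-3 + (12/3 - 7/1)) = 3/(-3 + (12*(1/3) - 7*1)) = 3/(-3 + (4 - 7)) = 3/(-3 - 3) = 3/(-6) = 3*(-1/6) = -1/2 ≈ -0.50000)
P = -32 (P = -8*4 = -32)
(o - (4 - 1*6)) - 17*P = (-1/2 - (4 - 1*6)) - 17*(-32) = (-1/2 - (4 - 6)) + 544 = (-1/2 - 1*(-2)) + 544 = (-1/2 + 2) + 544 = 3/2 + 544 = 1091/2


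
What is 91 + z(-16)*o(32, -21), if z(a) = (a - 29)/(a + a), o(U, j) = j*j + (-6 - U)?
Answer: 21047/32 ≈ 657.72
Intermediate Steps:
o(U, j) = -6 + j**2 - U (o(U, j) = j**2 + (-6 - U) = -6 + j**2 - U)
z(a) = (-29 + a)/(2*a) (z(a) = (-29 + a)/((2*a)) = (-29 + a)*(1/(2*a)) = (-29 + a)/(2*a))
91 + z(-16)*o(32, -21) = 91 + ((1/2)*(-29 - 16)/(-16))*(-6 + (-21)**2 - 1*32) = 91 + ((1/2)*(-1/16)*(-45))*(-6 + 441 - 32) = 91 + (45/32)*403 = 91 + 18135/32 = 21047/32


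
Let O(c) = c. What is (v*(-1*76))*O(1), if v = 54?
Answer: -4104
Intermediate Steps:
(v*(-1*76))*O(1) = (54*(-1*76))*1 = (54*(-76))*1 = -4104*1 = -4104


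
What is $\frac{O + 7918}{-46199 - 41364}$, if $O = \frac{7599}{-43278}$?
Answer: $- \frac{16317505}{180454834} \approx -0.090424$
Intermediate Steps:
$O = - \frac{2533}{14426}$ ($O = 7599 \left(- \frac{1}{43278}\right) = - \frac{2533}{14426} \approx -0.17559$)
$\frac{O + 7918}{-46199 - 41364} = \frac{- \frac{2533}{14426} + 7918}{-46199 - 41364} = \frac{114222535}{14426 \left(-87563\right)} = \frac{114222535}{14426} \left(- \frac{1}{87563}\right) = - \frac{16317505}{180454834}$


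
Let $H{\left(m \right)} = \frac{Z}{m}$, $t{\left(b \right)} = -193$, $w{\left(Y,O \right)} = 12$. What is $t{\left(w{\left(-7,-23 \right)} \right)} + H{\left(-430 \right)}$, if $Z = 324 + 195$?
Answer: $- \frac{83509}{430} \approx -194.21$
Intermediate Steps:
$Z = 519$
$H{\left(m \right)} = \frac{519}{m}$
$t{\left(w{\left(-7,-23 \right)} \right)} + H{\left(-430 \right)} = -193 + \frac{519}{-430} = -193 + 519 \left(- \frac{1}{430}\right) = -193 - \frac{519}{430} = - \frac{83509}{430}$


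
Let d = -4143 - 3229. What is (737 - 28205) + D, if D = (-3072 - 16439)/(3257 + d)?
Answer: -113011309/4115 ≈ -27463.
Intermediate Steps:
d = -7372
D = 19511/4115 (D = (-3072 - 16439)/(3257 - 7372) = -19511/(-4115) = -19511*(-1/4115) = 19511/4115 ≈ 4.7414)
(737 - 28205) + D = (737 - 28205) + 19511/4115 = -27468 + 19511/4115 = -113011309/4115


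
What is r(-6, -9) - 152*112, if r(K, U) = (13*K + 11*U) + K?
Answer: -17207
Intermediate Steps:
r(K, U) = 11*U + 14*K (r(K, U) = (11*U + 13*K) + K = 11*U + 14*K)
r(-6, -9) - 152*112 = (11*(-9) + 14*(-6)) - 152*112 = (-99 - 84) - 17024 = -183 - 17024 = -17207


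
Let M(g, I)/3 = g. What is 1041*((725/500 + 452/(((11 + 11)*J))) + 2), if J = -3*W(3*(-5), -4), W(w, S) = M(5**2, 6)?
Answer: 11538097/3300 ≈ 3496.4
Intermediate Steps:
M(g, I) = 3*g
W(w, S) = 75 (W(w, S) = 3*5**2 = 3*25 = 75)
J = -225 (J = -3*75 = -225)
1041*((725/500 + 452/(((11 + 11)*J))) + 2) = 1041*((725/500 + 452/(((11 + 11)*(-225)))) + 2) = 1041*((725*(1/500) + 452/((22*(-225)))) + 2) = 1041*((29/20 + 452/(-4950)) + 2) = 1041*((29/20 + 452*(-1/4950)) + 2) = 1041*((29/20 - 226/2475) + 2) = 1041*(13451/9900 + 2) = 1041*(33251/9900) = 11538097/3300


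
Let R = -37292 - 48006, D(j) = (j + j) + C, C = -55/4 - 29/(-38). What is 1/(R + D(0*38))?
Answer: -76/6483635 ≈ -1.1722e-5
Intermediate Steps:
C = -987/76 (C = -55*1/4 - 29*(-1/38) = -55/4 + 29/38 = -987/76 ≈ -12.987)
D(j) = -987/76 + 2*j (D(j) = (j + j) - 987/76 = 2*j - 987/76 = -987/76 + 2*j)
R = -85298
1/(R + D(0*38)) = 1/(-85298 + (-987/76 + 2*(0*38))) = 1/(-85298 + (-987/76 + 2*0)) = 1/(-85298 + (-987/76 + 0)) = 1/(-85298 - 987/76) = 1/(-6483635/76) = -76/6483635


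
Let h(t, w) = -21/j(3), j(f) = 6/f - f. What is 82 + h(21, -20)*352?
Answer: 7474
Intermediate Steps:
j(f) = -f + 6/f
h(t, w) = 21 (h(t, w) = -21/(-1*3 + 6/3) = -21/(-3 + 6*(⅓)) = -21/(-3 + 2) = -21/(-1) = -21*(-1) = 21)
82 + h(21, -20)*352 = 82 + 21*352 = 82 + 7392 = 7474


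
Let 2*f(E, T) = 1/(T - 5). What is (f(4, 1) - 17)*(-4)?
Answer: 137/2 ≈ 68.500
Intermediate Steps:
f(E, T) = 1/(2*(-5 + T)) (f(E, T) = 1/(2*(T - 5)) = 1/(2*(-5 + T)))
(f(4, 1) - 17)*(-4) = (1/(2*(-5 + 1)) - 17)*(-4) = ((½)/(-4) - 17)*(-4) = ((½)*(-¼) - 17)*(-4) = (-⅛ - 17)*(-4) = -137/8*(-4) = 137/2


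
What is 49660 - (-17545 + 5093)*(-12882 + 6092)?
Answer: -84499420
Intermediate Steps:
49660 - (-17545 + 5093)*(-12882 + 6092) = 49660 - (-12452)*(-6790) = 49660 - 1*84549080 = 49660 - 84549080 = -84499420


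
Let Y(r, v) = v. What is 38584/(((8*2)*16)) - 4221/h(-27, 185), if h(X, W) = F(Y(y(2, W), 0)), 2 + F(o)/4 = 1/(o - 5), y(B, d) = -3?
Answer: 221893/352 ≈ 630.38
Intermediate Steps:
F(o) = -8 + 4/(-5 + o) (F(o) = -8 + 4/(o - 5) = -8 + 4/(-5 + o))
h(X, W) = -44/5 (h(X, W) = 4*(11 - 2*0)/(-5 + 0) = 4*(11 + 0)/(-5) = 4*(-⅕)*11 = -44/5)
38584/(((8*2)*16)) - 4221/h(-27, 185) = 38584/(((8*2)*16)) - 4221/(-44/5) = 38584/((16*16)) - 4221*(-5/44) = 38584/256 + 21105/44 = 38584*(1/256) + 21105/44 = 4823/32 + 21105/44 = 221893/352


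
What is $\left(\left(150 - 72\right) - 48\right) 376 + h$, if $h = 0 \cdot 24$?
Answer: $11280$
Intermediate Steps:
$h = 0$
$\left(\left(150 - 72\right) - 48\right) 376 + h = \left(\left(150 - 72\right) - 48\right) 376 + 0 = \left(78 - 48\right) 376 + 0 = 30 \cdot 376 + 0 = 11280 + 0 = 11280$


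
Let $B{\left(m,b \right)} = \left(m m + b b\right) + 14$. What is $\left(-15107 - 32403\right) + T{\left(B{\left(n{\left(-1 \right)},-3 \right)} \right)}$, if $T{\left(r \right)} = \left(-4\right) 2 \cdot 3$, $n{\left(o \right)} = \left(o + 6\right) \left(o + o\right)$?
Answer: $-47534$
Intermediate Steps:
$n{\left(o \right)} = 2 o \left(6 + o\right)$ ($n{\left(o \right)} = \left(6 + o\right) 2 o = 2 o \left(6 + o\right)$)
$B{\left(m,b \right)} = 14 + b^{2} + m^{2}$ ($B{\left(m,b \right)} = \left(m^{2} + b^{2}\right) + 14 = \left(b^{2} + m^{2}\right) + 14 = 14 + b^{2} + m^{2}$)
$T{\left(r \right)} = -24$ ($T{\left(r \right)} = \left(-8\right) 3 = -24$)
$\left(-15107 - 32403\right) + T{\left(B{\left(n{\left(-1 \right)},-3 \right)} \right)} = \left(-15107 - 32403\right) - 24 = -47510 - 24 = -47534$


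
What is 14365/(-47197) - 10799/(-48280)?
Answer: -183861797/2278671160 ≈ -0.080688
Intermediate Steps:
14365/(-47197) - 10799/(-48280) = 14365*(-1/47197) - 10799*(-1/48280) = -14365/47197 + 10799/48280 = -183861797/2278671160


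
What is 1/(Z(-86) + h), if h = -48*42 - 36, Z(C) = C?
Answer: -1/2138 ≈ -0.00046773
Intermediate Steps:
h = -2052 (h = -2016 - 36 = -2052)
1/(Z(-86) + h) = 1/(-86 - 2052) = 1/(-2138) = -1/2138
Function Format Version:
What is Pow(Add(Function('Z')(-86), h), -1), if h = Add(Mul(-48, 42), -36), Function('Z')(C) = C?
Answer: Rational(-1, 2138) ≈ -0.00046773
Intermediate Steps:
h = -2052 (h = Add(-2016, -36) = -2052)
Pow(Add(Function('Z')(-86), h), -1) = Pow(Add(-86, -2052), -1) = Pow(-2138, -1) = Rational(-1, 2138)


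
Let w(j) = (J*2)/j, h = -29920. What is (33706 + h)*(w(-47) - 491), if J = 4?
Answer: -87399810/47 ≈ -1.8596e+6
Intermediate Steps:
w(j) = 8/j (w(j) = (4*2)/j = 8/j)
(33706 + h)*(w(-47) - 491) = (33706 - 29920)*(8/(-47) - 491) = 3786*(8*(-1/47) - 491) = 3786*(-8/47 - 491) = 3786*(-23085/47) = -87399810/47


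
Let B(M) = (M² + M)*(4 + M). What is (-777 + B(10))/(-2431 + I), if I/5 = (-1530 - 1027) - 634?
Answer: -763/18386 ≈ -0.041499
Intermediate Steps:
I = -15955 (I = 5*((-1530 - 1027) - 634) = 5*(-2557 - 634) = 5*(-3191) = -15955)
B(M) = (4 + M)*(M + M²) (B(M) = (M + M²)*(4 + M) = (4 + M)*(M + M²))
(-777 + B(10))/(-2431 + I) = (-777 + 10*(4 + 10² + 5*10))/(-2431 - 15955) = (-777 + 10*(4 + 100 + 50))/(-18386) = (-777 + 10*154)*(-1/18386) = (-777 + 1540)*(-1/18386) = 763*(-1/18386) = -763/18386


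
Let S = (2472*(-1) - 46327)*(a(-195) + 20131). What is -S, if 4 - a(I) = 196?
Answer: 973003261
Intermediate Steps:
a(I) = -192 (a(I) = 4 - 1*196 = 4 - 196 = -192)
S = -973003261 (S = (2472*(-1) - 46327)*(-192 + 20131) = (-2472 - 46327)*19939 = -48799*19939 = -973003261)
-S = -1*(-973003261) = 973003261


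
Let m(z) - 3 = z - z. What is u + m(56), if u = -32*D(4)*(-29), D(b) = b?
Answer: 3715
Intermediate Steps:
m(z) = 3 (m(z) = 3 + (z - z) = 3 + 0 = 3)
u = 3712 (u = -32*4*(-29) = -128*(-29) = 3712)
u + m(56) = 3712 + 3 = 3715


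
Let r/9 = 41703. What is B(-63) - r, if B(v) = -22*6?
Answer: -375459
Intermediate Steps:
r = 375327 (r = 9*41703 = 375327)
B(v) = -132
B(-63) - r = -132 - 1*375327 = -132 - 375327 = -375459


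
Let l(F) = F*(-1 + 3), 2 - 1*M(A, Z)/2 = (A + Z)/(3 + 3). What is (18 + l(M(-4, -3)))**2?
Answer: 8464/9 ≈ 940.44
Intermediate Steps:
M(A, Z) = 4 - A/3 - Z/3 (M(A, Z) = 4 - 2*(A + Z)/(3 + 3) = 4 - 2*(A + Z)/6 = 4 - 2*(A/6 + Z/6) = 4 + (-A/3 - Z/3) = 4 - A/3 - Z/3)
l(F) = 2*F (l(F) = F*2 = 2*F)
(18 + l(M(-4, -3)))**2 = (18 + 2*(4 - 1/3*(-4) - 1/3*(-3)))**2 = (18 + 2*(4 + 4/3 + 1))**2 = (18 + 2*(19/3))**2 = (18 + 38/3)**2 = (92/3)**2 = 8464/9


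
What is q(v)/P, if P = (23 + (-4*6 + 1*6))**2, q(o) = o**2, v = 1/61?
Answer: 1/93025 ≈ 1.0750e-5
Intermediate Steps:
v = 1/61 ≈ 0.016393
P = 25 (P = (23 + (-24 + 6))**2 = (23 - 18)**2 = 5**2 = 25)
q(v)/P = (1/61)**2/25 = (1/3721)*(1/25) = 1/93025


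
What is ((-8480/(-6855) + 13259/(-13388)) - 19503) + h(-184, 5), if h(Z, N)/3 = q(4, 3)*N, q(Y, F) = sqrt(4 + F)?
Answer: -357972022885/18354948 + 15*sqrt(7) ≈ -19463.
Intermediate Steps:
h(Z, N) = 3*N*sqrt(7) (h(Z, N) = 3*(sqrt(4 + 3)*N) = 3*(sqrt(7)*N) = 3*(N*sqrt(7)) = 3*N*sqrt(7))
((-8480/(-6855) + 13259/(-13388)) - 19503) + h(-184, 5) = ((-8480/(-6855) + 13259/(-13388)) - 19503) + 3*5*sqrt(7) = ((-8480*(-1/6855) + 13259*(-1/13388)) - 19503) + 15*sqrt(7) = ((1696/1371 - 13259/13388) - 19503) + 15*sqrt(7) = (4527959/18354948 - 19503) + 15*sqrt(7) = -357972022885/18354948 + 15*sqrt(7)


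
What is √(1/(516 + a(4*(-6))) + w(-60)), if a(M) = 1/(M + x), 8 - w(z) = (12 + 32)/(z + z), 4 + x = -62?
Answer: √16242814388130/1393170 ≈ 2.8929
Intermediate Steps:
x = -66 (x = -4 - 62 = -66)
w(z) = 8 - 22/z (w(z) = 8 - (12 + 32)/(z + z) = 8 - 44/(2*z) = 8 - 44*1/(2*z) = 8 - 22/z)
a(M) = 1/(-66 + M) (a(M) = 1/(M - 66) = 1/(-66 + M))
√(1/(516 + a(4*(-6))) + w(-60)) = √(1/(516 + 1/(-66 + 4*(-6))) + (8 - 22/(-60))) = √(1/(516 + 1/(-66 - 24)) + (8 - 22*(-1/60))) = √(1/(516 + 1/(-90)) + (8 + 11/30)) = √(1/(516 - 1/90) + 251/30) = √(1/(46439/90) + 251/30) = √(90/46439 + 251/30) = √(11658889/1393170) = √16242814388130/1393170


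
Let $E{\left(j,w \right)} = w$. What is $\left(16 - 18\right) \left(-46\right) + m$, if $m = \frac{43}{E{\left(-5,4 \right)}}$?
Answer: $\frac{411}{4} \approx 102.75$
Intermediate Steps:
$m = \frac{43}{4} \approx 10.75$
$\left(16 - 18\right) \left(-46\right) + m = \left(16 - 18\right) \left(-46\right) + \frac{43}{4} = \left(-2\right) \left(-46\right) + \frac{43}{4} = 92 + \frac{43}{4} = \frac{411}{4}$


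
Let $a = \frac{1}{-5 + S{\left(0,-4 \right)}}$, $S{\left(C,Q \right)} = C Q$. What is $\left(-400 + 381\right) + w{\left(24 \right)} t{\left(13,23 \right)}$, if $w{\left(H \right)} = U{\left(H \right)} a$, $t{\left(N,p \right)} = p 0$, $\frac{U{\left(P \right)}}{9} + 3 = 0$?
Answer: $-19$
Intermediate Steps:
$U{\left(P \right)} = -27$ ($U{\left(P \right)} = -27 + 9 \cdot 0 = -27 + 0 = -27$)
$t{\left(N,p \right)} = 0$
$a = - \frac{1}{5}$ ($a = \frac{1}{-5 + 0 \left(-4\right)} = \frac{1}{-5 + 0} = \frac{1}{-5} = - \frac{1}{5} \approx -0.2$)
$w{\left(H \right)} = \frac{27}{5}$ ($w{\left(H \right)} = \left(-27\right) \left(- \frac{1}{5}\right) = \frac{27}{5}$)
$\left(-400 + 381\right) + w{\left(24 \right)} t{\left(13,23 \right)} = \left(-400 + 381\right) + \frac{27}{5} \cdot 0 = -19 + 0 = -19$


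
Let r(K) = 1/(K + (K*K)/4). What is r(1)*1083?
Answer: 4332/5 ≈ 866.40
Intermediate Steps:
r(K) = 1/(K + K²/4) (r(K) = 1/(K + K²*(¼)) = 1/(K + K²/4))
r(1)*1083 = (4/(1*(4 + 1)))*1083 = (4*1/5)*1083 = (4*1*(⅕))*1083 = (⅘)*1083 = 4332/5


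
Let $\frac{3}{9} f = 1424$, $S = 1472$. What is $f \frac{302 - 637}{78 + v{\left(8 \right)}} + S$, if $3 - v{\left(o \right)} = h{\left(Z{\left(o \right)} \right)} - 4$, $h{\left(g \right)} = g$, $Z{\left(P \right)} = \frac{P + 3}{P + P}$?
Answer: $- \frac{20912192}{1349} \approx -15502.0$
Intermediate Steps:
$Z{\left(P \right)} = \frac{3 + P}{2 P}$
$v{\left(o \right)} = 7 - \frac{3 + o}{2 o}$ ($v{\left(o \right)} = 3 - \left(\frac{3 + o}{2 o} - 4\right) = 3 - \left(-4 + \frac{3 + o}{2 o}\right) = 3 + \left(4 - \frac{3 + o}{2 o}\right) = 7 - \frac{3 + o}{2 o}$)
$f = 4272$ ($f = 3 \cdot 1424 = 4272$)
$f \frac{302 - 637}{78 + v{\left(8 \right)}} + S = 4272 \frac{302 - 637}{78 + \frac{-3 + 13 \cdot 8}{2 \cdot 8}} + 1472 = 4272 \left(- \frac{335}{78 + \frac{1}{2} \cdot \frac{1}{8} \left(-3 + 104\right)}\right) + 1472 = 4272 \left(- \frac{335}{78 + \frac{1}{2} \cdot \frac{1}{8} \cdot 101}\right) + 1472 = 4272 \left(- \frac{335}{78 + \frac{101}{16}}\right) + 1472 = 4272 \left(- \frac{335}{\frac{1349}{16}}\right) + 1472 = 4272 \left(\left(-335\right) \frac{16}{1349}\right) + 1472 = 4272 \left(- \frac{5360}{1349}\right) + 1472 = - \frac{22897920}{1349} + 1472 = - \frac{20912192}{1349}$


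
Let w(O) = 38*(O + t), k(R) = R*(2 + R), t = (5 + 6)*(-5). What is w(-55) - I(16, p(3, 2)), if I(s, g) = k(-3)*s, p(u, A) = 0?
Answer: -4228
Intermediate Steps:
t = -55 (t = 11*(-5) = -55)
w(O) = -2090 + 38*O (w(O) = 38*(O - 55) = 38*(-55 + O) = -2090 + 38*O)
I(s, g) = 3*s (I(s, g) = (-3*(2 - 3))*s = (-3*(-1))*s = 3*s)
w(-55) - I(16, p(3, 2)) = (-2090 + 38*(-55)) - 3*16 = (-2090 - 2090) - 1*48 = -4180 - 48 = -4228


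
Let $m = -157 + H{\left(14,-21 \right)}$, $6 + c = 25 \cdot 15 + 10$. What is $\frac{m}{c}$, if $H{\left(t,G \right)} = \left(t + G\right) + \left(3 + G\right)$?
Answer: $- \frac{182}{379} \approx -0.48021$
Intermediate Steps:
$c = 379$ ($c = -6 + \left(25 \cdot 15 + 10\right) = -6 + \left(375 + 10\right) = -6 + 385 = 379$)
$H{\left(t,G \right)} = 3 + t + 2 G$ ($H{\left(t,G \right)} = \left(G + t\right) + \left(3 + G\right) = 3 + t + 2 G$)
$m = -182$ ($m = -157 + \left(3 + 14 + 2 \left(-21\right)\right) = -157 + \left(3 + 14 - 42\right) = -157 - 25 = -182$)
$\frac{m}{c} = - \frac{182}{379}$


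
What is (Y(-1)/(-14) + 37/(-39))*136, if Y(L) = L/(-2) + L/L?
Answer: -39202/273 ≈ -143.60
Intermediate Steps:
Y(L) = 1 - L/2 (Y(L) = L*(-½) + 1 = -L/2 + 1 = 1 - L/2)
(Y(-1)/(-14) + 37/(-39))*136 = ((1 - ½*(-1))/(-14) + 37/(-39))*136 = ((1 + ½)*(-1/14) + 37*(-1/39))*136 = ((3/2)*(-1/14) - 37/39)*136 = (-3/28 - 37/39)*136 = -1153/1092*136 = -39202/273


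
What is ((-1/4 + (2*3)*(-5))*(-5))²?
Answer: 366025/16 ≈ 22877.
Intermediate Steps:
((-1/4 + (2*3)*(-5))*(-5))² = ((-1*¼ + 6*(-5))*(-5))² = ((-¼ - 30)*(-5))² = (-121/4*(-5))² = (605/4)² = 366025/16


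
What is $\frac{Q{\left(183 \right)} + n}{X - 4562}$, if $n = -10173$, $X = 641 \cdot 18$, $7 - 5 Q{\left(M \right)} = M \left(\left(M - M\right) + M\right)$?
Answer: $- \frac{84347}{34880} \approx -2.4182$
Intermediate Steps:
$Q{\left(M \right)} = \frac{7}{5} - \frac{M^{2}}{5}$ ($Q{\left(M \right)} = \frac{7}{5} - \frac{M \left(\left(M - M\right) + M\right)}{5} = \frac{7}{5} - \frac{M \left(0 + M\right)}{5} = \frac{7}{5} - \frac{M M}{5} = \frac{7}{5} - \frac{M^{2}}{5}$)
$X = 11538$
$\frac{Q{\left(183 \right)} + n}{X - 4562} = \frac{\left(\frac{7}{5} - \frac{183^{2}}{5}\right) - 10173}{11538 - 4562} = \frac{\left(\frac{7}{5} - \frac{33489}{5}\right) - 10173}{6976} = \left(\left(\frac{7}{5} - \frac{33489}{5}\right) - 10173\right) \frac{1}{6976} = \left(- \frac{33482}{5} - 10173\right) \frac{1}{6976} = \left(- \frac{84347}{5}\right) \frac{1}{6976} = - \frac{84347}{34880}$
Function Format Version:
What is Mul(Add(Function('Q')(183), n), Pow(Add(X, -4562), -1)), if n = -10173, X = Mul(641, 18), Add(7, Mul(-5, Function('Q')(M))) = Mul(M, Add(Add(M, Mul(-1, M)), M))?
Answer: Rational(-84347, 34880) ≈ -2.4182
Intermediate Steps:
Function('Q')(M) = Add(Rational(7, 5), Mul(Rational(-1, 5), Pow(M, 2))) (Function('Q')(M) = Add(Rational(7, 5), Mul(Rational(-1, 5), Mul(M, Add(Add(M, Mul(-1, M)), M)))) = Add(Rational(7, 5), Mul(Rational(-1, 5), Mul(M, Add(0, M)))) = Add(Rational(7, 5), Mul(Rational(-1, 5), Mul(M, M))) = Add(Rational(7, 5), Mul(Rational(-1, 5), Pow(M, 2))))
X = 11538
Mul(Add(Function('Q')(183), n), Pow(Add(X, -4562), -1)) = Mul(Add(Add(Rational(7, 5), Mul(Rational(-1, 5), Pow(183, 2))), -10173), Pow(Add(11538, -4562), -1)) = Mul(Add(Add(Rational(7, 5), Mul(Rational(-1, 5), 33489)), -10173), Pow(6976, -1)) = Mul(Add(Add(Rational(7, 5), Rational(-33489, 5)), -10173), Rational(1, 6976)) = Mul(Add(Rational(-33482, 5), -10173), Rational(1, 6976)) = Mul(Rational(-84347, 5), Rational(1, 6976)) = Rational(-84347, 34880)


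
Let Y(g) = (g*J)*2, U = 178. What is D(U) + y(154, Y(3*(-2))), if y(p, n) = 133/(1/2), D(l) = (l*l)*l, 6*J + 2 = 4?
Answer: 5640018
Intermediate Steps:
J = ⅓ (J = -⅓ + (⅙)*4 = -⅓ + ⅔ = ⅓ ≈ 0.33333)
Y(g) = 2*g/3 (Y(g) = (g*(⅓))*2 = (g/3)*2 = 2*g/3)
D(l) = l³ (D(l) = l²*l = l³)
y(p, n) = 266 (y(p, n) = 133/(½) = 133*2 = 266)
D(U) + y(154, Y(3*(-2))) = 178³ + 266 = 5639752 + 266 = 5640018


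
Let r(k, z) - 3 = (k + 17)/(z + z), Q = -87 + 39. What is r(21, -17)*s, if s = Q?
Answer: -1536/17 ≈ -90.353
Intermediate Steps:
Q = -48
r(k, z) = 3 + (17 + k)/(2*z) (r(k, z) = 3 + (k + 17)/(z + z) = 3 + (17 + k)/((2*z)) = 3 + (17 + k)*(1/(2*z)) = 3 + (17 + k)/(2*z))
s = -48
r(21, -17)*s = ((1/2)*(17 + 21 + 6*(-17))/(-17))*(-48) = ((1/2)*(-1/17)*(17 + 21 - 102))*(-48) = ((1/2)*(-1/17)*(-64))*(-48) = (32/17)*(-48) = -1536/17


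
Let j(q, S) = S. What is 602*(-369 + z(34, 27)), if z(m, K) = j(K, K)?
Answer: -205884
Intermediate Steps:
z(m, K) = K
602*(-369 + z(34, 27)) = 602*(-369 + 27) = 602*(-342) = -205884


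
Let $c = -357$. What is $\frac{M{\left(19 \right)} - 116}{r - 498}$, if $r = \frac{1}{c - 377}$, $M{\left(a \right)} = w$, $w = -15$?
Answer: $\frac{96154}{365533} \approx 0.26305$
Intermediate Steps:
$M{\left(a \right)} = -15$
$r = - \frac{1}{734}$ ($r = \frac{1}{-357 - 377} = \frac{1}{-734} = - \frac{1}{734} \approx -0.0013624$)
$\frac{M{\left(19 \right)} - 116}{r - 498} = \frac{-15 - 116}{- \frac{1}{734} - 498} = - \frac{131}{- \frac{365533}{734}} = \left(-131\right) \left(- \frac{734}{365533}\right) = \frac{96154}{365533}$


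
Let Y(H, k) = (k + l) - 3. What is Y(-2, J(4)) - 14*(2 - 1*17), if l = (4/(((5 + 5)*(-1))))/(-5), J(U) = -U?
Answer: 5077/25 ≈ 203.08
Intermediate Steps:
l = 2/25 (l = (4/((10*(-1))))*(-⅕) = (4/(-10))*(-⅕) = (4*(-⅒))*(-⅕) = -⅖*(-⅕) = 2/25 ≈ 0.080000)
Y(H, k) = -73/25 + k (Y(H, k) = (k + 2/25) - 3 = (2/25 + k) - 3 = -73/25 + k)
Y(-2, J(4)) - 14*(2 - 1*17) = (-73/25 - 1*4) - 14*(2 - 1*17) = (-73/25 - 4) - 14*(2 - 17) = -173/25 - 14*(-15) = -173/25 + 210 = 5077/25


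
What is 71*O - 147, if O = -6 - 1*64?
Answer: -5117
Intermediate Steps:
O = -70 (O = -6 - 64 = -70)
71*O - 147 = 71*(-70) - 147 = -4970 - 147 = -5117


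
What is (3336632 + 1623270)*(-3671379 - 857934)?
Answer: -22464948607326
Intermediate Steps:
(3336632 + 1623270)*(-3671379 - 857934) = 4959902*(-4529313) = -22464948607326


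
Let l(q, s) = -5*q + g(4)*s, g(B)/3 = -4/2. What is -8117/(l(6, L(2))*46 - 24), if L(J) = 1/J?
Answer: 8117/1542 ≈ 5.2639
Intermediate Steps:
g(B) = -6 (g(B) = 3*(-4/2) = 3*(-4*½) = 3*(-2) = -6)
l(q, s) = -6*s - 5*q (l(q, s) = -5*q - 6*s = -6*s - 5*q)
-8117/(l(6, L(2))*46 - 24) = -8117/((-6/2 - 5*6)*46 - 24) = -8117/((-6*½ - 30)*46 - 24) = -8117/((-3 - 30)*46 - 24) = -8117/(-33*46 - 24) = -8117/(-1518 - 24) = -8117/(-1542) = -8117*(-1/1542) = 8117/1542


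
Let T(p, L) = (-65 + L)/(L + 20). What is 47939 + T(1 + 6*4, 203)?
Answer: 10690535/223 ≈ 47940.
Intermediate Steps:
T(p, L) = (-65 + L)/(20 + L)
47939 + T(1 + 6*4, 203) = 47939 + (-65 + 203)/(20 + 203) = 47939 + 138/223 = 10690535/223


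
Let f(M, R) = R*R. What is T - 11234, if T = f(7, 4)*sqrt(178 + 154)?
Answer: -11234 + 32*sqrt(83) ≈ -10942.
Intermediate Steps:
f(M, R) = R**2
T = 32*sqrt(83) (T = 4**2*sqrt(178 + 154) = 16*sqrt(332) = 16*(2*sqrt(83)) = 32*sqrt(83) ≈ 291.53)
T - 11234 = 32*sqrt(83) - 11234 = -11234 + 32*sqrt(83)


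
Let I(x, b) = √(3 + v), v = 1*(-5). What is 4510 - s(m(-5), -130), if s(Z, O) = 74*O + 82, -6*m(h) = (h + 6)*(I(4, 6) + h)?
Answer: 14048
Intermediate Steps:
v = -5
I(x, b) = I*√2 (I(x, b) = √(3 - 5) = √(-2) = I*√2)
m(h) = -(6 + h)*(h + I*√2)/6 (m(h) = -(h + 6)*(I*√2 + h)/6 = -(6 + h)*(h + I*√2)/6)
s(Z, O) = 82 + 74*O
4510 - s(m(-5), -130) = 4510 - (82 + 74*(-130)) = 4510 - (82 - 9620) = 4510 - 1*(-9538) = 4510 + 9538 = 14048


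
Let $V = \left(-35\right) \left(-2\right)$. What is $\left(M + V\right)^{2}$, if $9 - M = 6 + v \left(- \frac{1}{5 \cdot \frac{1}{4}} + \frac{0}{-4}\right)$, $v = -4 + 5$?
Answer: $\frac{136161}{25} \approx 5446.4$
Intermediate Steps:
$v = 1$
$V = 70$
$M = \frac{19}{5}$ ($M = 9 - \left(6 + 1 \left(- \frac{1}{5 \cdot \frac{1}{4}} + \frac{0}{-4}\right)\right) = 9 - \left(6 + 1 \left(- \frac{1}{5 \cdot \frac{1}{4}} + 0 \left(- \frac{1}{4}\right)\right)\right) = 9 - \left(6 + 1 \left(- \frac{1}{\frac{5}{4}} + 0\right)\right) = 9 - \left(6 + 1 \left(\left(-1\right) \frac{4}{5} + 0\right)\right) = 9 - \left(6 + 1 \left(- \frac{4}{5} + 0\right)\right) = 9 - \left(6 + 1 \left(- \frac{4}{5}\right)\right) = 9 - \left(6 - \frac{4}{5}\right) = 9 - \frac{26}{5} = \frac{19}{5} \approx 3.8$)
$\left(M + V\right)^{2} = \left(\frac{19}{5} + 70\right)^{2} = \left(\frac{369}{5}\right)^{2} = \frac{136161}{25}$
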